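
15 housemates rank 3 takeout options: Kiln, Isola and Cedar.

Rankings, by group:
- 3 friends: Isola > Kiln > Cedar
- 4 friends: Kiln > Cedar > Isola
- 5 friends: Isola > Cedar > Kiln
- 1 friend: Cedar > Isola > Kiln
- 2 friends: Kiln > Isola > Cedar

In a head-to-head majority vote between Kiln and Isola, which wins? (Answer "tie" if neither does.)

Isola

Ballots ranking Kiln above Isola: 4 + 2 = 6.
Ballots ranking Isola above Kiln: 15 − 6 = 9.
Isola wins the head-to-head 9–6.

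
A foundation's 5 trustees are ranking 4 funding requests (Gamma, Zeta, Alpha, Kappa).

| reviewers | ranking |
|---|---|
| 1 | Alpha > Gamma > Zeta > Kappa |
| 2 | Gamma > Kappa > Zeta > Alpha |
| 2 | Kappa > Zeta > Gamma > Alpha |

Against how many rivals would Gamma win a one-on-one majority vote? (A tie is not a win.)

Gamma against each rival (5 reviewers):
Gamma vs Zeta: Gamma is ranked higher on 1+2 = 3 ballots, Zeta on 2. Gamma wins 3–2.
Gamma vs Alpha: 4 to 1, Gamma.
Gamma vs Kappa: 3 to 2, Gamma.
Gamma beats Zeta, Alpha, Kappa — 3 pairwise wins.

3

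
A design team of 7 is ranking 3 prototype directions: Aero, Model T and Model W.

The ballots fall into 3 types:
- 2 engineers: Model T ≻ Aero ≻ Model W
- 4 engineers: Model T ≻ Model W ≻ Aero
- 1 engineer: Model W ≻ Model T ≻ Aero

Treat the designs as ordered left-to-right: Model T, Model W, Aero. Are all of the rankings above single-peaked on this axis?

Axis positions: Model T=1, Model W=2, Aero=3.
Type 1: ranking walks positions 1-3-2; Aero is ranked above Model W even though Model W lies between Aero and the peak Model T on the axis — preferences dip and rise again. Not single-peaked.
Type 2 (peak Model T at position 1): ranking walks positions 1-2-3, expanding outward from the peak — single-peaked.
Type 3 (peak Model W at position 2): ranking walks positions 2-1-3, expanding outward from the peak — single-peaked.
Type 1 violates single-peakedness, so the profile is not single-peaked on this axis.

no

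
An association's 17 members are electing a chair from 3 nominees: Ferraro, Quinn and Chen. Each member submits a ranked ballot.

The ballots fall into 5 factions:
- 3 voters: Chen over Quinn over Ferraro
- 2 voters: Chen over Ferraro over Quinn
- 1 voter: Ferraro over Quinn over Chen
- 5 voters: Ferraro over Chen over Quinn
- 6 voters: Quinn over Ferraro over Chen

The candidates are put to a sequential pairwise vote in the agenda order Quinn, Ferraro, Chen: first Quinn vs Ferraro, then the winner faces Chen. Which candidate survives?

Round 1: Quinn vs Ferraro — 9–8, Quinn advances.
Round 2: Quinn vs Chen — 7–10, Chen advances.
Chen survives the agenda.

Chen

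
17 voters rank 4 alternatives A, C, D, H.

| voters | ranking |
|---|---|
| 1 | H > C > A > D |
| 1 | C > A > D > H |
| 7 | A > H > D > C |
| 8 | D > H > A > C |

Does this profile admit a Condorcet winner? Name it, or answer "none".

none

Check each pair by majority over 17 ballots:
A vs C: 15 to 2, A.
A vs D: 9 to 8, A.
A vs H: A preferred on 1+7 = 8 ballots; H wins 9–8.
C vs D: C preferred on 1+1 = 2 ballots; D wins 15–2.
C vs H: 1 to 16, H.
D vs H: 1+8 = 9 for D, 8 for H — D by 9–8.
No alternative is unbeaten: A loses to H; C loses to A; D loses to A; H loses to D. In particular A > D > H > A is a majority cycle — no Condorcet winner exists.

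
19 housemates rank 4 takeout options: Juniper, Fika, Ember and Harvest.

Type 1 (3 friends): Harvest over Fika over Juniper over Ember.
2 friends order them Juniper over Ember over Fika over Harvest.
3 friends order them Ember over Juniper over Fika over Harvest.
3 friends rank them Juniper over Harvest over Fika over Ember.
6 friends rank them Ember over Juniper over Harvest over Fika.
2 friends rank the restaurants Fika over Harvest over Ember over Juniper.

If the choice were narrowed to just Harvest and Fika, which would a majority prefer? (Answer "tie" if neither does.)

Ballots ranking Harvest above Fika: 3 + 3 + 6 = 12.
Ballots ranking Fika above Harvest: 19 − 12 = 7.
Harvest wins the head-to-head 12–7.

Harvest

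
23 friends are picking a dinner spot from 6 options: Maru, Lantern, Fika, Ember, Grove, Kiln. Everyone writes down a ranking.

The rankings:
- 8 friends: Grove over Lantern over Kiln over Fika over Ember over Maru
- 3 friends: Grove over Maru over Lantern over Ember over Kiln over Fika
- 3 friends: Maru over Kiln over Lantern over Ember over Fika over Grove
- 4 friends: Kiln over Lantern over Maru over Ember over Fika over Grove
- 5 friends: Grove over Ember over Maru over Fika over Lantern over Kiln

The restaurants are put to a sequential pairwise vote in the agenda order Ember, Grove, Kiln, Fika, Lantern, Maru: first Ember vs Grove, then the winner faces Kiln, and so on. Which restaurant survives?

Grove

Round 1: Ember vs Grove — 7–16, Grove advances.
Round 2: Grove vs Kiln — 16–7, Grove advances.
Round 3: Grove vs Fika — 16–7, Grove advances.
Round 4: Grove vs Lantern — 16–7, Grove advances.
Round 5: Grove vs Maru — 16–7, Grove advances.
The agenda winner is Grove.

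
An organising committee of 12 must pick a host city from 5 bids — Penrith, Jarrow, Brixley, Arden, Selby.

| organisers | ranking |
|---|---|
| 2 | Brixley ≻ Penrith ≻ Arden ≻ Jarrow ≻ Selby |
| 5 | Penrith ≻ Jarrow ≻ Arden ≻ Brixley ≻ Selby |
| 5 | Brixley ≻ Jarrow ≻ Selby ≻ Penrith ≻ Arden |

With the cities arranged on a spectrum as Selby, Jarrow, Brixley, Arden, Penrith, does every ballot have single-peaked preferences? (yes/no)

Axis positions: Selby=1, Jarrow=2, Brixley=3, Arden=4, Penrith=5.
Cluster 1: ranking walks positions 3-5-4-2-1; Penrith is ranked above Arden even though Arden lies between Penrith and the peak Brixley on the axis — preferences dip and rise again. Not single-peaked.
Cluster 2: ranking walks positions 5-2-4-3-1; Jarrow is ranked above Arden even though Arden lies between Jarrow and the peak Penrith on the axis — preferences dip and rise again. Not single-peaked.
Cluster 3: ranking walks positions 3-2-1-5-4; Penrith is ranked above Arden even though Arden lies between Penrith and the peak Brixley on the axis — preferences dip and rise again. Not single-peaked.
Cluster 1 violates single-peakedness, so the profile is not single-peaked on this axis.

no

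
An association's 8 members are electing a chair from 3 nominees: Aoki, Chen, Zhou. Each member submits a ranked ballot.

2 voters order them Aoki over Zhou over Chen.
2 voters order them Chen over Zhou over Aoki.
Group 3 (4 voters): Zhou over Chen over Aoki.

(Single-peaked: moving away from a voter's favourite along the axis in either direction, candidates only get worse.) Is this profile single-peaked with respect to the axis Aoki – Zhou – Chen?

yes

Axis positions: Aoki=1, Zhou=2, Chen=3.
Group 1 (peak Aoki at position 1): ranking walks positions 1-2-3, expanding outward from the peak — single-peaked.
Group 2 (peak Chen at position 3): ranking walks positions 3-2-1, expanding outward from the peak — single-peaked.
Group 3 (peak Zhou at position 2): ranking walks positions 2-3-1, expanding outward from the peak — single-peaked.
Every ranking is single-peaked on this axis.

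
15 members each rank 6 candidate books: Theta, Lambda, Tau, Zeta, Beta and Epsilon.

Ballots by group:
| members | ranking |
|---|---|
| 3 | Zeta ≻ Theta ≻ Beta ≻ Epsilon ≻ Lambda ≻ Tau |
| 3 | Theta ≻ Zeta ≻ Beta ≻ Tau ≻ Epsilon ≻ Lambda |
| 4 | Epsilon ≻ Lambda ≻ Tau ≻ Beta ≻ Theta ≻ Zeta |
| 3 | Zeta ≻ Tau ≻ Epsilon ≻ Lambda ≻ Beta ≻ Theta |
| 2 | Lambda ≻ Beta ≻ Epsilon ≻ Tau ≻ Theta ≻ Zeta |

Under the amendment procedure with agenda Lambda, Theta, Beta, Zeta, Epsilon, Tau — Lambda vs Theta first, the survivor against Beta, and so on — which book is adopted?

Zeta

Round 1: Lambda vs Theta — 9–6, Lambda advances.
Round 2: Lambda vs Beta — 9–6, Lambda advances.
Round 3: Lambda vs Zeta — 6–9, Zeta advances.
Round 4: Zeta vs Epsilon — 9–6, Zeta advances.
Round 5: Zeta vs Tau — 9–6, Zeta advances.
The agenda winner is Zeta.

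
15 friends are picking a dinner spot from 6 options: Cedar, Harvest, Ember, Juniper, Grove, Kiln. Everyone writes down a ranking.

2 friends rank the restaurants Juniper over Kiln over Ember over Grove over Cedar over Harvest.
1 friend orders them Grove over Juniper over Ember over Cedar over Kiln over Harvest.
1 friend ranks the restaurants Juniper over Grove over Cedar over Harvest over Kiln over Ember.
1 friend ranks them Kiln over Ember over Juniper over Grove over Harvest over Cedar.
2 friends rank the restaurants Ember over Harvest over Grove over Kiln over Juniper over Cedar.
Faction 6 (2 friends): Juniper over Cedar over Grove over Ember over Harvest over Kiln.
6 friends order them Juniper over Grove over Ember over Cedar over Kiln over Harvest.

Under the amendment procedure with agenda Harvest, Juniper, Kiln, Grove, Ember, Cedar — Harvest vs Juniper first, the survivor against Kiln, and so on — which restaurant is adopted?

Round 1: Harvest vs Juniper — 2–13, Juniper advances.
Round 2: Juniper vs Kiln — 12–3, Juniper advances.
Round 3: Juniper vs Grove — 12–3, Juniper advances.
Round 4: Juniper vs Ember — 12–3, Juniper advances.
Round 5: Juniper vs Cedar — 15–0, Juniper advances.
Juniper survives the agenda.

Juniper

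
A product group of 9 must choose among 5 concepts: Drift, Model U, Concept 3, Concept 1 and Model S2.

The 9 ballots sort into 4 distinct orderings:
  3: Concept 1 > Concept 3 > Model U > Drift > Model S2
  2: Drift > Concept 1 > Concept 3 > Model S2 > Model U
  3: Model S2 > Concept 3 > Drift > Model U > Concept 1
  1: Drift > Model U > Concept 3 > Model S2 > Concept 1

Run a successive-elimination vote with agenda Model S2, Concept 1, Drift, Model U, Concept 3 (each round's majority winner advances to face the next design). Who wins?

Concept 3

Round 1: Model S2 vs Concept 1 — 4–5, Concept 1 advances.
Round 2: Concept 1 vs Drift — 3–6, Drift advances.
Round 3: Drift vs Model U — 6–3, Drift advances.
Round 4: Drift vs Concept 3 — 3–6, Concept 3 advances.
Concept 3 survives the agenda.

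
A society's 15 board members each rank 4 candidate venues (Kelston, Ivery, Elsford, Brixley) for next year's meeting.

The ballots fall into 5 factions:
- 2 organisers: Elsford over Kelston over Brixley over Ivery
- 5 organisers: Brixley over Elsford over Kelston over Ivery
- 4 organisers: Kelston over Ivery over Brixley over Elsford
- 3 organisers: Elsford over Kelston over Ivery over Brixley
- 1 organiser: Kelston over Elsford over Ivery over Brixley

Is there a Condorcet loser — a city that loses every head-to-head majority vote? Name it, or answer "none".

Head-to-head results (15 organisers):
Kelston vs Ivery: Kelston wins 15–0.
Kelston–Elsford: Elsford 10–5.
Kelston vs Brixley: 2+4+3+1 = 10 for Kelston, 5 for Brixley — Kelston by 10–5.
Ivery vs Elsford: Elsford, 11–4.
Ivery vs Brixley: 4+3+1 = 8 for Ivery, 7 for Brixley — Ivery by 8–7.
Elsford vs Brixley: Brixley, 9–6.
No city is winless: Kelston beats Ivery; Ivery beats Brixley; Elsford beats Kelston; Brixley beats Elsford. There is no Condorcet loser.

none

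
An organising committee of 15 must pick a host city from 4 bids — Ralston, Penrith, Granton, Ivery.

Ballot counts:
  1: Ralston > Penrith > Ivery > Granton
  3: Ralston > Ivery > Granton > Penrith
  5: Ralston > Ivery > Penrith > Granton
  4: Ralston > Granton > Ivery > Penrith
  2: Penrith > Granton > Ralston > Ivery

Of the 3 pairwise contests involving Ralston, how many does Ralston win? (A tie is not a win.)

Ralston against each rival (15 organisers):
Ralston vs Penrith: Ralston preferred on 1+3+5+4 = 13 ballots; Ralston wins 13–2.
Ralston vs Granton: Ralston is ranked higher on 1+3+5+4 = 13 ballots, Granton on 2. Ralston wins 13–2.
Ralston vs Ivery: Ralston is ranked higher on 1+3+5+4+2 = 15 ballots, Ivery on 0. Ralston wins 15–0.
Ralston beats Penrith, Granton, Ivery — 3 pairwise wins.

3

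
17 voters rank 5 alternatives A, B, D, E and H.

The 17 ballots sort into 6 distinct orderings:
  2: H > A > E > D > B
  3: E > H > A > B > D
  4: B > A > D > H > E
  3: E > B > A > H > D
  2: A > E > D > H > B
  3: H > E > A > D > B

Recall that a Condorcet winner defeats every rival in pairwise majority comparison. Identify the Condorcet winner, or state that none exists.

Check each pair by majority over 17 ballots:
A vs B: A, 10–7.
A vs D: A wins 17–0.
A vs E: E wins 9–8.
A vs H: A wins 9–8.
B vs D: B, 10–7.
B vs E: E, 13–4.
B vs H: B is ranked higher on 4+3 = 7 ballots, H on 10. H wins 10–7.
D vs E: D preferred on 4 ballots; E wins 13–4.
D vs H: H wins 11–6.
E vs H: H, 9–8.
Every alternative loses at least once (A loses to E; B loses to A; D loses to A; E loses to H; H loses to A). The majority relation contains the cycle A beats H beats E beats A, so there is no Condorcet winner.

none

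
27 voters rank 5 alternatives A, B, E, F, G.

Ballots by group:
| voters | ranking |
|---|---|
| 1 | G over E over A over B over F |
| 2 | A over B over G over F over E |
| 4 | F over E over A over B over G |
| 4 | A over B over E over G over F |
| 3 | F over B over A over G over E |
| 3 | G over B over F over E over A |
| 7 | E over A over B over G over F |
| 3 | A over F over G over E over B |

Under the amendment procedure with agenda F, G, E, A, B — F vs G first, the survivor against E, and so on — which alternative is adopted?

Round 1: F vs G — 10–17, G advances.
Round 2: G vs E — 12–15, E advances.
Round 3: E vs A — 15–12, E advances.
Round 4: E vs B — 15–12, E advances.
The agenda winner is E.

E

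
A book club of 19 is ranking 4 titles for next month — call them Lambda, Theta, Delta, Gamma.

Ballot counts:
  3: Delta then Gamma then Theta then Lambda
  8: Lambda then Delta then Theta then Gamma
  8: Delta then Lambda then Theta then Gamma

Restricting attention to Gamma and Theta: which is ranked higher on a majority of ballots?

Theta

Ballots ranking Gamma above Theta: 3.
Ballots ranking Theta above Gamma: 19 − 3 = 16.
Theta wins the head-to-head 16–3.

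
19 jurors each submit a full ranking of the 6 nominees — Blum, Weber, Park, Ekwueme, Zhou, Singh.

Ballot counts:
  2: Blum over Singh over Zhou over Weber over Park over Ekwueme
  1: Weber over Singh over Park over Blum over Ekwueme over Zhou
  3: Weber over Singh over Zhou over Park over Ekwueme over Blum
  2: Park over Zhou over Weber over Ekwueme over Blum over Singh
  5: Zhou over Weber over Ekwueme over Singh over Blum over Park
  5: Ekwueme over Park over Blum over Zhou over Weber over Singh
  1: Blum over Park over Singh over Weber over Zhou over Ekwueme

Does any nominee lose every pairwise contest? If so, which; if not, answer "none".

none

Pairwise majorities:
Blum vs Weber: 8 to 11, Weber.
Blum–Park: Park 11–8.
Blum vs Ekwueme: Ekwueme, 15–4.
Blum vs Zhou: Blum is ranked higher on 2+1+5+1 = 9 ballots, Zhou on 10. Zhou wins 10–9.
Blum–Singh: Blum 10–9.
Weber vs Park: Weber, 11–8.
Weber vs Ekwueme: Weber preferred on 2+1+3+2+5+1 = 14 ballots; Weber wins 14–5.
Weber vs Zhou: 5 to 14, Zhou.
Weber vs Singh: Weber is ranked higher on 1+3+2+5+5 = 16 ballots, Singh on 3. Weber wins 16–3.
Park vs Ekwueme: Ekwueme wins 10–9.
Park vs Zhou: Zhou wins 10–9.
Park–Singh: Singh 11–8.
Ekwueme vs Zhou: Zhou, 13–6.
Ekwueme vs Singh: Ekwueme is ranked higher on 2+5+5 = 12 ballots, Singh on 7. Ekwueme wins 12–7.
Zhou vs Singh: 12 to 7, Zhou.
Each nominee has at least one pairwise win (Blum beats Singh; Weber beats Blum; Park beats Blum; Ekwueme beats Blum; Zhou beats Blum; Singh beats Park) — no Condorcet loser.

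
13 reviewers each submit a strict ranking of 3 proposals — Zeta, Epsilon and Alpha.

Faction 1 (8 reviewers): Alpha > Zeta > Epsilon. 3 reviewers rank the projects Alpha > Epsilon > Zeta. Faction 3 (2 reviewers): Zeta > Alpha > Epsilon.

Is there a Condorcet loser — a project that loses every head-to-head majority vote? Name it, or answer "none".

Epsilon

Pairwise majorities:
Zeta vs Epsilon: Zeta wins 10–3.
Zeta vs Alpha: Alpha wins 11–2.
Epsilon vs Alpha: 0 to 13, Alpha.
Epsilon loses to every other project — it is the Condorcet loser.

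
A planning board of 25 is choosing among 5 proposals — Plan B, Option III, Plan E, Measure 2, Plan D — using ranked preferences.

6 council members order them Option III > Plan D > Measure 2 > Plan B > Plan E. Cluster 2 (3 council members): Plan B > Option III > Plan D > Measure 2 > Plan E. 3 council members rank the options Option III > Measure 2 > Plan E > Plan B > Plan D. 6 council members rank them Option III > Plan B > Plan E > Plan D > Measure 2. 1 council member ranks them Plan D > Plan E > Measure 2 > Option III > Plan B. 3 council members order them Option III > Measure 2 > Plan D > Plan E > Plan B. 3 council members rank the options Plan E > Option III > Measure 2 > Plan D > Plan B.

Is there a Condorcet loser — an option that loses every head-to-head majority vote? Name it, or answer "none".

Plan E

Pairwise majorities:
Plan B vs Option III: Option III, 22–3.
Plan B vs Plan E: 15 to 10, Plan B.
Plan B–Measure 2: Measure 2 16–9.
Plan B vs Plan D: Plan D wins 13–12.
Option III–Plan E: Option III 21–4.
Option III–Measure 2: Option III 24–1.
Option III vs Plan D: Option III preferred on 6+3+3+6+3+3 = 24 ballots; Option III wins 24–1.
Plan E vs Measure 2: 6+1+3 = 10 for Plan E, 15 for Measure 2 — Measure 2 by 15–10.
Plan E vs Plan D: Plan E preferred on 3+6+3 = 12 ballots; Plan D wins 13–12.
Measure 2 vs Plan D: Plan D wins 16–9.
Plan E is beaten in every head-to-head and is the Condorcet loser.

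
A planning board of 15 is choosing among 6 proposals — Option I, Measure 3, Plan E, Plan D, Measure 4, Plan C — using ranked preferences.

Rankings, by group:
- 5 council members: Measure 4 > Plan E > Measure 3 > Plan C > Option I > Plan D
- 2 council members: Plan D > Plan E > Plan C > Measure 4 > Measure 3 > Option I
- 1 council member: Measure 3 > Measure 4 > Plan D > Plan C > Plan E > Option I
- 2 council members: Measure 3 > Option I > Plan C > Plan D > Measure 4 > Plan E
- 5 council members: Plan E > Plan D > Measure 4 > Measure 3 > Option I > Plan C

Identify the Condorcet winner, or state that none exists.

Head-to-head results (15 council members):
Option I vs Measure 3: Measure 3, 15–0.
Option I vs Plan E: Plan E, 13–2.
Option I vs Plan D: Plan D, 8–7.
Option I–Measure 4: Measure 4 13–2.
Option I vs Plan C: Plan C wins 8–7.
Measure 3–Plan E: Plan E 12–3.
Measure 3 vs Plan D: Measure 3 wins 8–7.
Measure 3 vs Measure 4: Measure 4, 12–3.
Measure 3–Plan C: Measure 3 13–2.
Plan E–Plan D: Plan E 10–5.
Plan E vs Measure 4: Measure 4 wins 8–7.
Plan E–Plan C: Plan E 12–3.
Plan D vs Measure 4: Plan D, 9–6.
Plan D–Plan C: Plan D 8–7.
Measure 4 vs Plan C: Measure 4 wins 11–4.
Each option drops at least one matchup (Option I loses to Measure 3; Measure 3 loses to Plan E; Plan E loses to Measure 4; Plan D loses to Measure 3; Measure 4 loses to Plan D; Plan C loses to Measure 3); the cycle Measure 3 → Plan D → Measure 4 → Measure 3 rules out a Condorcet winner.

none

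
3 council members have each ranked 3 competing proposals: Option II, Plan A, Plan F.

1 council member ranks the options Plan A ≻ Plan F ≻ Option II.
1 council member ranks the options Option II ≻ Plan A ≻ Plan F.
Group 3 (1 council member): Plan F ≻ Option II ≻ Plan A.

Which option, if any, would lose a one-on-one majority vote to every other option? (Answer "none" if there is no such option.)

Pairwise majorities:
Option II vs Plan A: Option II, 2–1.
Option II vs Plan F: 1 to 2, Plan F.
Plan A vs Plan F: Plan A preferred on 1+1 = 2 ballots; Plan A wins 2–1.
No option is winless: Option II beats Plan A; Plan A beats Plan F; Plan F beats Option II. There is no Condorcet loser.

none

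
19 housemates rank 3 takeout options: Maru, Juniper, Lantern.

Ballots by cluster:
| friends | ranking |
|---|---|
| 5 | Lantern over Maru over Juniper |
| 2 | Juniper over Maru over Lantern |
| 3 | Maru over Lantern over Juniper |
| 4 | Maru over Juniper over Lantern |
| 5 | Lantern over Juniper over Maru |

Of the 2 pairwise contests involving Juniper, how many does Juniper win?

Juniper against each rival (19 friends):
Juniper vs Maru: 7 to 12, Maru.
Juniper vs Lantern: Juniper is ranked higher on 2+4 = 6 ballots, Lantern on 13. Lantern wins 13–6.
Juniper beats no one; loses to Maru, Lantern — 0 pairwise wins.

0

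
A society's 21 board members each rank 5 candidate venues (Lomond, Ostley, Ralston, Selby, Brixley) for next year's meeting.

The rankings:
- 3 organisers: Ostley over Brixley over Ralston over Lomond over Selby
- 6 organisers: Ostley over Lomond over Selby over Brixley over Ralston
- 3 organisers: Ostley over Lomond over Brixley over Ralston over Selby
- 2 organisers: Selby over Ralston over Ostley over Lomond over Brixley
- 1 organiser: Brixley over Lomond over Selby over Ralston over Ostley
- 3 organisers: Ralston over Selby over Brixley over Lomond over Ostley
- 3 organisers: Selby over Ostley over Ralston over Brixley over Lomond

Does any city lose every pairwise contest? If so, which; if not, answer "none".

none

Head-to-head results (21 organisers):
Lomond vs Ostley: Ostley wins 17–4.
Lomond vs Ralston: Ralston wins 11–10.
Lomond vs Selby: 13 to 8, Lomond.
Lomond vs Brixley: 6+3+2 = 11 for Lomond, 10 for Brixley — Lomond by 11–10.
Ostley vs Ralston: 3+6+3+3 = 15 for Ostley, 6 for Ralston — Ostley by 15–6.
Ostley–Selby: Ostley 12–9.
Ostley vs Brixley: Ostley is ranked higher on 3+6+3+2+3 = 17 ballots, Brixley on 4. Ostley wins 17–4.
Ralston vs Selby: Ralston preferred on 3+3+3 = 9 ballots; Selby wins 12–9.
Ralston vs Brixley: Ralston is ranked higher on 2+3+3 = 8 ballots, Brixley on 13. Brixley wins 13–8.
Selby vs Brixley: Selby, 14–7.
Each city has at least one pairwise win (Lomond beats Selby; Ostley beats Lomond; Ralston beats Lomond; Selby beats Ralston; Brixley beats Ralston) — no Condorcet loser.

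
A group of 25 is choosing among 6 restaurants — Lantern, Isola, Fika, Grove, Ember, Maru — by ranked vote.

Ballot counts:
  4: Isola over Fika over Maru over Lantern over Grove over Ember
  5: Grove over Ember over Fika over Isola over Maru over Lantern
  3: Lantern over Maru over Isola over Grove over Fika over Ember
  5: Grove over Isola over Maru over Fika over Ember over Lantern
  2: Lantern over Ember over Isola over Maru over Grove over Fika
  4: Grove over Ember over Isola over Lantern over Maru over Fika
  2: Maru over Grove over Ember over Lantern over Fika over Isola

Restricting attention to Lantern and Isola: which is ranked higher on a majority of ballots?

Ballots ranking Lantern above Isola: 3 + 2 + 2 = 7.
Ballots ranking Isola above Lantern: 25 − 7 = 18.
Isola wins the head-to-head 18–7.

Isola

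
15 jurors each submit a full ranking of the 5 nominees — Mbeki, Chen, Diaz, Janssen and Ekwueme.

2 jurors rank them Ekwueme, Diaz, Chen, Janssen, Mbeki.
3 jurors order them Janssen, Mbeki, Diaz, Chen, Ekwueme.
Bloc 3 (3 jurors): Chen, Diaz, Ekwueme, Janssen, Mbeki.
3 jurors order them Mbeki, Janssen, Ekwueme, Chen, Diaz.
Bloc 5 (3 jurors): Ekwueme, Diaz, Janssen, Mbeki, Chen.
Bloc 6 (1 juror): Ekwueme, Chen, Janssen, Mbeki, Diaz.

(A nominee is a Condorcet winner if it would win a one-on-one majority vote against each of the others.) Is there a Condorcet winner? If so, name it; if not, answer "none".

Pairwise majorities:
Mbeki vs Chen: 9 to 6, Mbeki.
Mbeki vs Diaz: Mbeki is ranked higher on 3+3+1 = 7 ballots, Diaz on 8. Diaz wins 8–7.
Mbeki vs Janssen: Mbeki is ranked higher on 3 ballots, Janssen on 12. Janssen wins 12–3.
Mbeki vs Ekwueme: 3+3 = 6 for Mbeki, 9 for Ekwueme — Ekwueme by 9–6.
Chen vs Diaz: 7 to 8, Diaz.
Chen vs Janssen: Chen preferred on 2+3+1 = 6 ballots; Janssen wins 9–6.
Chen vs Ekwueme: Chen is ranked higher on 3+3 = 6 ballots, Ekwueme on 9. Ekwueme wins 9–6.
Diaz vs Janssen: Diaz preferred on 2+3+3 = 8 ballots; Diaz wins 8–7.
Diaz vs Ekwueme: 3+3 = 6 for Diaz, 9 for Ekwueme — Ekwueme by 9–6.
Janssen vs Ekwueme: 6 to 9, Ekwueme.
Ekwueme beats each of Mbeki, Chen, Diaz, Janssen — Ekwueme is the Condorcet winner.

Ekwueme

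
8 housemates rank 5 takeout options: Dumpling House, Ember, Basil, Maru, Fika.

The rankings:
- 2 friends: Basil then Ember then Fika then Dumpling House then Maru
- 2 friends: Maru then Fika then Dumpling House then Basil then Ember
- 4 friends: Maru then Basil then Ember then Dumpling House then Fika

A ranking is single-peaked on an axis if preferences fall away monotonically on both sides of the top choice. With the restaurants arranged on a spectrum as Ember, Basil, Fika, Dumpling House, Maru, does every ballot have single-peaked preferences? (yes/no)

no

Axis positions: Ember=1, Basil=2, Fika=3, Dumpling House=4, Maru=5.
Faction 1 (peak Basil at position 2): ranking walks positions 2-1-3-4-5, expanding outward from the peak — single-peaked.
Faction 2: ranking walks positions 5-3-4-2-1; Fika is ranked above Dumpling House even though Dumpling House lies between Fika and the peak Maru on the axis — preferences dip and rise again. Not single-peaked.
Faction 3: ranking walks positions 5-2-1-4-3; Basil is ranked above Dumpling House even though Dumpling House lies between Basil and the peak Maru on the axis — preferences dip and rise again. Not single-peaked.
Faction 2 violates single-peakedness, so the profile is not single-peaked on this axis.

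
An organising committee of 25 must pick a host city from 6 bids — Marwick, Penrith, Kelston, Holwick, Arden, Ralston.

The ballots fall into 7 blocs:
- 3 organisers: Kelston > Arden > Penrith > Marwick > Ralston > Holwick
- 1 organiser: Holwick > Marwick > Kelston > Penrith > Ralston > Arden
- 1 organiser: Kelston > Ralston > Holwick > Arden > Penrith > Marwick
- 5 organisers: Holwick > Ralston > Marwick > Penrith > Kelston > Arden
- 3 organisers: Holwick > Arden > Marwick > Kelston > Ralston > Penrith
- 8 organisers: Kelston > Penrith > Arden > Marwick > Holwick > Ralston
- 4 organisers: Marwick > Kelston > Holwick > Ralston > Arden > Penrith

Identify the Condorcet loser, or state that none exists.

none

Head-to-head results (25 organisers):
Marwick–Penrith: Marwick 13–12.
Marwick vs Kelston: Marwick wins 13–12.
Marwick vs Holwick: Marwick preferred on 3+8+4 = 15 ballots; Marwick wins 15–10.
Marwick vs Arden: Arden wins 15–10.
Marwick vs Ralston: Marwick is ranked higher on 3+1+3+8+4 = 19 ballots, Ralston on 6. Marwick wins 19–6.
Penrith vs Kelston: Kelston, 20–5.
Penrith vs Holwick: 11 to 14, Holwick.
Penrith–Arden: Penrith 14–11.
Penrith vs Ralston: Ralston wins 13–12.
Kelston vs Holwick: 3+1+8+4 = 16 for Kelston, 9 for Holwick — Kelston by 16–9.
Kelston vs Arden: Kelston wins 22–3.
Kelston vs Ralston: Kelston preferred on 3+1+1+3+8+4 = 20 ballots; Kelston wins 20–5.
Holwick–Arden: Holwick 14–11.
Holwick vs Ralston: Holwick wins 21–4.
Arden–Ralston: Arden 14–11.
Each city has at least one pairwise win (Marwick beats Penrith; Penrith beats Arden; Kelston beats Penrith; Holwick beats Penrith; Arden beats Marwick; Ralston beats Penrith) — no Condorcet loser.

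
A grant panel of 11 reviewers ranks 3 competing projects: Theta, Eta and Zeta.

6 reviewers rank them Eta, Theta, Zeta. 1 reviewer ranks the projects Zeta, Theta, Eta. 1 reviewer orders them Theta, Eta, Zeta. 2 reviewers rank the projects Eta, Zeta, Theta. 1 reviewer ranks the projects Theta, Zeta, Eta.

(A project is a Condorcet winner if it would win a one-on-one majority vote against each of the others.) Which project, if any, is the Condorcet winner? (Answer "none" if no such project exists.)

Eta

Head-to-head results (11 reviewers):
Theta vs Eta: 1+1+1 = 3 for Theta, 8 for Eta — Eta by 8–3.
Theta vs Zeta: Theta wins 8–3.
Eta vs Zeta: Eta, 9–2.
Eta defeats every rival head-to-head and is the Condorcet winner.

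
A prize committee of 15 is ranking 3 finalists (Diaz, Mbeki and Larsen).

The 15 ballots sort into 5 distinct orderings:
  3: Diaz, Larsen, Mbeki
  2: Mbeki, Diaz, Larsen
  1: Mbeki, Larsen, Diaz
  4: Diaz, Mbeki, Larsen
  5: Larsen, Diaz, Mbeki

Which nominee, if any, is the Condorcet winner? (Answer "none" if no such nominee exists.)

Diaz

Head-to-head results (15 jurors):
Diaz vs Mbeki: Diaz is ranked higher on 3+4+5 = 12 ballots, Mbeki on 3. Diaz wins 12–3.
Diaz vs Larsen: Diaz preferred on 3+2+4 = 9 ballots; Diaz wins 9–6.
Mbeki vs Larsen: Mbeki preferred on 2+1+4 = 7 ballots; Larsen wins 8–7.
Diaz defeats every rival head-to-head and is the Condorcet winner.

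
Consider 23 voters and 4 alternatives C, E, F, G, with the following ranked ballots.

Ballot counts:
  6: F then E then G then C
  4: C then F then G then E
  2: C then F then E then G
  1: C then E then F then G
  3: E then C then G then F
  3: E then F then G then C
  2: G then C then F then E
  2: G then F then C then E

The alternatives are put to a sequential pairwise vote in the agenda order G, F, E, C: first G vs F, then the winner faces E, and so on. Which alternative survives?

Round 1: G vs F — 7–16, F advances.
Round 2: F vs E — 16–7, F advances.
Round 3: F vs C — 11–12, C advances.
The agenda winner is C.

C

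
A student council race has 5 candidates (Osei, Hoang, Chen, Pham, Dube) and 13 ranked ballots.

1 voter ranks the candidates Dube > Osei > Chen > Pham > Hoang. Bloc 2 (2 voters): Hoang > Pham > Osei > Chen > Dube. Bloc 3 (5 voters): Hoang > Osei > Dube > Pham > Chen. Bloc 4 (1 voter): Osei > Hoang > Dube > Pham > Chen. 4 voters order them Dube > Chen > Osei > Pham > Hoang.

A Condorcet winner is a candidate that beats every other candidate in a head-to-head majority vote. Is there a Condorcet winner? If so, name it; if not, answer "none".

Hoang

Head-to-head results (13 voters):
Osei–Hoang: Hoang 7–6.
Osei vs Chen: Osei preferred on 1+2+5+1 = 9 ballots; Osei wins 9–4.
Osei vs Pham: Osei is ranked higher on 1+5+1+4 = 11 ballots, Pham on 2. Osei wins 11–2.
Osei vs Dube: 2+5+1 = 8 for Osei, 5 for Dube — Osei by 8–5.
Hoang vs Chen: Hoang wins 8–5.
Hoang vs Pham: 8 to 5, Hoang.
Hoang vs Dube: 8 to 5, Hoang.
Chen vs Pham: Pham wins 8–5.
Chen vs Dube: Chen is ranked higher on 2 ballots, Dube on 11. Dube wins 11–2.
Pham vs Dube: 2 for Pham, 11 for Dube — Dube by 11–2.
Hoang defeats every rival head-to-head and is the Condorcet winner.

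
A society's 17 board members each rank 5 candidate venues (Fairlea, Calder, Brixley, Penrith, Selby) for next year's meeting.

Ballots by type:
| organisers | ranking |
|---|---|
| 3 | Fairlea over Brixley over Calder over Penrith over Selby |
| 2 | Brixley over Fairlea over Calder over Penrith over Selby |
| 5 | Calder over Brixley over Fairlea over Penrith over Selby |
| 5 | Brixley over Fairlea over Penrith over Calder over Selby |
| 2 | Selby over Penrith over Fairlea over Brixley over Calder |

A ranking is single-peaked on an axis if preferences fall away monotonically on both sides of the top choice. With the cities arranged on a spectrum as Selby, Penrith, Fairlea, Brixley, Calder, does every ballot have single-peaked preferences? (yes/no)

yes

Axis positions: Selby=1, Penrith=2, Fairlea=3, Brixley=4, Calder=5.
Type 1 (peak Fairlea at position 3): ranking walks positions 3-4-5-2-1, expanding outward from the peak — single-peaked.
Type 2 (peak Brixley at position 4): ranking walks positions 4-3-5-2-1, expanding outward from the peak — single-peaked.
Type 3 (peak Calder at position 5): ranking walks positions 5-4-3-2-1, expanding outward from the peak — single-peaked.
Type 4 (peak Brixley at position 4): ranking walks positions 4-3-2-5-1, expanding outward from the peak — single-peaked.
Type 5 (peak Selby at position 1): ranking walks positions 1-2-3-4-5, expanding outward from the peak — single-peaked.
Every ranking is single-peaked on this axis.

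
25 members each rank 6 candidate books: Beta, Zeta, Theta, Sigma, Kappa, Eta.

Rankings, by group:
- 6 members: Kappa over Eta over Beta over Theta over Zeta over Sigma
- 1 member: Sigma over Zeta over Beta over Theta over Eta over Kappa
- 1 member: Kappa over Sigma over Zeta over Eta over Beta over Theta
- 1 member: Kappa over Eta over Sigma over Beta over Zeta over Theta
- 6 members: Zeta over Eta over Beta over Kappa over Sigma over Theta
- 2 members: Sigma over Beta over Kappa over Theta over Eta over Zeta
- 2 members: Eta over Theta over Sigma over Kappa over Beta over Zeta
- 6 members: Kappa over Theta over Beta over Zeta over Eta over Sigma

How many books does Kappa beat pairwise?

5

Kappa against each rival (25 members):
Kappa vs Beta: 16 to 9, Kappa.
Kappa vs Zeta: Kappa, 18–7.
Kappa vs Theta: 6+1+1+6+2+6 = 22 for Kappa, 3 for Theta — Kappa by 22–3.
Kappa vs Sigma: Kappa wins 20–5.
Kappa vs Eta: Kappa is ranked higher on 6+1+1+2+6 = 16 ballots, Eta on 9. Kappa wins 16–9.
Kappa beats Beta, Zeta, Theta, Sigma, Eta — 5 pairwise wins.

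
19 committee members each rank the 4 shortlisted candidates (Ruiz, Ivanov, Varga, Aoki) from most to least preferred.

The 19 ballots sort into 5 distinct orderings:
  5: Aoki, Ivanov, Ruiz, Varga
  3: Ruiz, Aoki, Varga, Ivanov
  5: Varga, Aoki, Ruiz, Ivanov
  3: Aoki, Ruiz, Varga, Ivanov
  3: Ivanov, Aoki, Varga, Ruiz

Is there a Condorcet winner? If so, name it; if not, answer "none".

Aoki

Head-to-head results (19 committee members):
Ruiz vs Ivanov: Ruiz is ranked higher on 3+5+3 = 11 ballots, Ivanov on 8. Ruiz wins 11–8.
Ruiz vs Varga: Ruiz wins 11–8.
Ruiz vs Aoki: Ruiz preferred on 3 ballots; Aoki wins 16–3.
Ivanov–Varga: Varga 11–8.
Ivanov vs Aoki: 3 to 16, Aoki.
Varga vs Aoki: Varga is ranked higher on 5 ballots, Aoki on 14. Aoki wins 14–5.
Aoki beats each of Ruiz, Ivanov, Varga — Aoki is the Condorcet winner.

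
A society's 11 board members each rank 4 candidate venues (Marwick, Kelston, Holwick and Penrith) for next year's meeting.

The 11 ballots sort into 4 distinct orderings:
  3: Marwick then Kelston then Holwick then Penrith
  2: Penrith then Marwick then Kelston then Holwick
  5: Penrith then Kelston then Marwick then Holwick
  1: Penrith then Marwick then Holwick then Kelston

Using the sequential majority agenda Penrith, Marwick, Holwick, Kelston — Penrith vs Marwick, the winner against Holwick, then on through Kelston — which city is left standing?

Penrith

Round 1: Penrith vs Marwick — 8–3, Penrith advances.
Round 2: Penrith vs Holwick — 8–3, Penrith advances.
Round 3: Penrith vs Kelston — 8–3, Penrith advances.
Penrith survives the agenda.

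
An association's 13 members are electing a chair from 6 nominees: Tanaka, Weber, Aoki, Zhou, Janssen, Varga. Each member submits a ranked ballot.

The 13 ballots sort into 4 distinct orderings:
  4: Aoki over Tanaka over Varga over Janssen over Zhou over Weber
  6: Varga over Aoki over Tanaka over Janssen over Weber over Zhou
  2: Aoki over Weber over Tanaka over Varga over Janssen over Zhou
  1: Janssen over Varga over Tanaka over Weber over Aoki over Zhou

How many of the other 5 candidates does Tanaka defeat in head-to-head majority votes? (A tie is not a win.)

3

Tanaka against each rival (13 voters):
Tanaka vs Weber: Tanaka, 11–2.
Tanaka vs Aoki: 1 to 12, Aoki.
Tanaka vs Zhou: 13 to 0, Tanaka.
Tanaka vs Janssen: Tanaka wins 12–1.
Tanaka vs Varga: Varga, 7–6.
Tanaka beats Weber, Zhou, Janssen; loses to Aoki, Varga — 3 pairwise wins.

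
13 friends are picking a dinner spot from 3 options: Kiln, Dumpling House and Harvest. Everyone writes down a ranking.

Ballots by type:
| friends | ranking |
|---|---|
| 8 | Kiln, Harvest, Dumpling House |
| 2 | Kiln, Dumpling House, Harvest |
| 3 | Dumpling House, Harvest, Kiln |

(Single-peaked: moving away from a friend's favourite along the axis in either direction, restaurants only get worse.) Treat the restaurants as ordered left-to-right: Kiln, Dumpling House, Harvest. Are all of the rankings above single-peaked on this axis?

no

Axis positions: Kiln=1, Dumpling House=2, Harvest=3.
Type 1: ranking walks positions 1-3-2; Harvest is ranked above Dumpling House even though Dumpling House lies between Harvest and the peak Kiln on the axis — preferences dip and rise again. Not single-peaked.
Type 2 (peak Kiln at position 1): ranking walks positions 1-2-3, expanding outward from the peak — single-peaked.
Type 3 (peak Dumpling House at position 2): ranking walks positions 2-3-1, expanding outward from the peak — single-peaked.
Type 1 violates single-peakedness, so the profile is not single-peaked on this axis.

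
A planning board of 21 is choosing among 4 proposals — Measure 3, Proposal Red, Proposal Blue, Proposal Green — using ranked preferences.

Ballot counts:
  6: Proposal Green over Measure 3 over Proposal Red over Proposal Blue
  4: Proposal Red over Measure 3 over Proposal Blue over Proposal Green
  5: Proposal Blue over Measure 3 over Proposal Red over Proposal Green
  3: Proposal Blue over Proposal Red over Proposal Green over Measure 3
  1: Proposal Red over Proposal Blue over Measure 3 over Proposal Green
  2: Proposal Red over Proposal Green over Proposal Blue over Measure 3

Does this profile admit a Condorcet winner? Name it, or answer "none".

none

Check each pair by majority over 21 ballots:
Measure 3 vs Proposal Red: 11 to 10, Measure 3.
Measure 3 vs Proposal Blue: Proposal Blue wins 11–10.
Measure 3 vs Proposal Green: Measure 3 preferred on 4+5+1 = 10 ballots; Proposal Green wins 11–10.
Proposal Red vs Proposal Blue: 6+4+1+2 = 13 for Proposal Red, 8 for Proposal Blue — Proposal Red by 13–8.
Proposal Red vs Proposal Green: 4+5+3+1+2 = 15 for Proposal Red, 6 for Proposal Green — Proposal Red by 15–6.
Proposal Blue–Proposal Green: Proposal Blue 13–8.
Each option drops at least one matchup (Measure 3 loses to Proposal Blue; Proposal Red loses to Measure 3; Proposal Blue loses to Proposal Red; Proposal Green loses to Proposal Red); the cycle Measure 3 beats Proposal Red beats Proposal Blue beats Measure 3 rules out a Condorcet winner.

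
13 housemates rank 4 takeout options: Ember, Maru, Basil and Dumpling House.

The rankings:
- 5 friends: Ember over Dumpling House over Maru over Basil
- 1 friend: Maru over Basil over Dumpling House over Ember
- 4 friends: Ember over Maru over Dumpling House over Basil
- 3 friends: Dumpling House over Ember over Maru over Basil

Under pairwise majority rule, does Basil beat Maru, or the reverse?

Maru

No ballot ranks Basil above Maru: 0.
Ballots ranking Maru above Basil: 13 − 0 = 13.
Maru wins the head-to-head 13–0.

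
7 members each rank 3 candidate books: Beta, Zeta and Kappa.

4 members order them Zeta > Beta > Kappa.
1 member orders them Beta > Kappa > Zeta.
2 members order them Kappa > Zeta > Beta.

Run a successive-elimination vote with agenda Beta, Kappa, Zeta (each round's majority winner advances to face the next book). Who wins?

Round 1: Beta vs Kappa — 5–2, Beta advances.
Round 2: Beta vs Zeta — 1–6, Zeta advances.
The agenda winner is Zeta.

Zeta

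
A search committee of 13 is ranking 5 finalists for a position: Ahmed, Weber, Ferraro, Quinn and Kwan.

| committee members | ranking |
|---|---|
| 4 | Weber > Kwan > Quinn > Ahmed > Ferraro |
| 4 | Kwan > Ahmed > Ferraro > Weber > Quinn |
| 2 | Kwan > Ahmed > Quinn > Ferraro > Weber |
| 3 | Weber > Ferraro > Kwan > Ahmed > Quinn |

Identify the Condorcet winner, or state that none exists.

Head-to-head results (13 committee members):
Ahmed vs Weber: Weber wins 7–6.
Ahmed vs Ferraro: Ahmed wins 10–3.
Ahmed vs Quinn: Ahmed is ranked higher on 4+2+3 = 9 ballots, Quinn on 4. Ahmed wins 9–4.
Ahmed vs Kwan: Kwan wins 13–0.
Weber vs Ferraro: Weber preferred on 4+3 = 7 ballots; Weber wins 7–6.
Weber vs Quinn: 4+4+3 = 11 for Weber, 2 for Quinn — Weber by 11–2.
Weber vs Kwan: Weber is ranked higher on 4+3 = 7 ballots, Kwan on 6. Weber wins 7–6.
Ferraro vs Quinn: 7 to 6, Ferraro.
Ferraro vs Kwan: Kwan, 10–3.
Quinn vs Kwan: 0 to 13, Kwan.
Weber defeats every rival head-to-head and is the Condorcet winner.

Weber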